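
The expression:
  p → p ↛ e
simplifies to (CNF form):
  ¬e ∨ ¬p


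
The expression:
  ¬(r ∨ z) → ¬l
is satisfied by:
  {r: True, z: True, l: False}
  {r: True, l: False, z: False}
  {z: True, l: False, r: False}
  {z: False, l: False, r: False}
  {r: True, z: True, l: True}
  {r: True, l: True, z: False}
  {z: True, l: True, r: False}


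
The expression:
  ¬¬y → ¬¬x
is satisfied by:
  {x: True, y: False}
  {y: False, x: False}
  {y: True, x: True}


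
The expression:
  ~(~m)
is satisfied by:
  {m: True}


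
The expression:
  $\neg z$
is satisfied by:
  {z: False}


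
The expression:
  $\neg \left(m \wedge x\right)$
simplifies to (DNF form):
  $\neg m \vee \neg x$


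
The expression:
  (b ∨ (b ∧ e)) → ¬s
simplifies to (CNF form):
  ¬b ∨ ¬s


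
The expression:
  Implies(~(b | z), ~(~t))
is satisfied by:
  {b: True, t: True, z: True}
  {b: True, t: True, z: False}
  {b: True, z: True, t: False}
  {b: True, z: False, t: False}
  {t: True, z: True, b: False}
  {t: True, z: False, b: False}
  {z: True, t: False, b: False}


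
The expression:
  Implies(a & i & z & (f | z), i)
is always true.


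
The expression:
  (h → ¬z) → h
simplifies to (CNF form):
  h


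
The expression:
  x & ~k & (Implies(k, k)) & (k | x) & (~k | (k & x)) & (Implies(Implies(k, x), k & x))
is never true.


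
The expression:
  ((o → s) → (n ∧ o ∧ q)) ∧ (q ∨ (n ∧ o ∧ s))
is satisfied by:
  {o: True, q: True, n: True, s: False}
  {o: True, q: True, s: False, n: False}
  {o: True, q: True, n: True, s: True}


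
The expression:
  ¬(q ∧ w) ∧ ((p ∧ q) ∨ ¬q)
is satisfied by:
  {p: True, q: False, w: False}
  {p: False, q: False, w: False}
  {w: True, p: True, q: False}
  {w: True, p: False, q: False}
  {q: True, p: True, w: False}


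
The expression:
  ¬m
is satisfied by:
  {m: False}


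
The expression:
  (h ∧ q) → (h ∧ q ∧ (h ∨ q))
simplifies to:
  True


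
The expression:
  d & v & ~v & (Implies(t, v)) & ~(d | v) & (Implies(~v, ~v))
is never true.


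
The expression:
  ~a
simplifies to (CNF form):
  ~a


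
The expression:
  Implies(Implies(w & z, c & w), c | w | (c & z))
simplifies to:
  c | w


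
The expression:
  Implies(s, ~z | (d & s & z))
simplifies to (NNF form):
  d | ~s | ~z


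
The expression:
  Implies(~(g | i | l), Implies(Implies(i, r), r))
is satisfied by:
  {i: True, r: True, l: True, g: True}
  {i: True, r: True, l: True, g: False}
  {i: True, r: True, g: True, l: False}
  {i: True, r: True, g: False, l: False}
  {i: True, l: True, g: True, r: False}
  {i: True, l: True, g: False, r: False}
  {i: True, l: False, g: True, r: False}
  {i: True, l: False, g: False, r: False}
  {r: True, l: True, g: True, i: False}
  {r: True, l: True, g: False, i: False}
  {r: True, g: True, l: False, i: False}
  {r: True, g: False, l: False, i: False}
  {l: True, g: True, r: False, i: False}
  {l: True, r: False, g: False, i: False}
  {g: True, r: False, l: False, i: False}


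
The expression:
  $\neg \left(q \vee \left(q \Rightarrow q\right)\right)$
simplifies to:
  $\text{False}$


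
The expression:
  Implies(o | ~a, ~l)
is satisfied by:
  {a: True, o: False, l: False}
  {o: False, l: False, a: False}
  {a: True, o: True, l: False}
  {o: True, a: False, l: False}
  {l: True, a: True, o: False}


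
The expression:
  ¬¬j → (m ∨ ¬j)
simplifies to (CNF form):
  m ∨ ¬j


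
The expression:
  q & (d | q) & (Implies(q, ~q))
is never true.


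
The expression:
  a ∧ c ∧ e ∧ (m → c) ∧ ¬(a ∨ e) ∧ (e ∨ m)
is never true.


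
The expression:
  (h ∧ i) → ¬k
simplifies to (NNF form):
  ¬h ∨ ¬i ∨ ¬k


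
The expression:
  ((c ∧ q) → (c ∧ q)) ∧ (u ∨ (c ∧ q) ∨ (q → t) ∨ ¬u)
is always true.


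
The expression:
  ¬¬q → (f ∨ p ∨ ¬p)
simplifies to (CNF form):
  True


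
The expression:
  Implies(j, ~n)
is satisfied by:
  {n: False, j: False}
  {j: True, n: False}
  {n: True, j: False}


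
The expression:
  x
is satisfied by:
  {x: True}


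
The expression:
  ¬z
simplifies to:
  ¬z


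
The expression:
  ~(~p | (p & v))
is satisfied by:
  {p: True, v: False}


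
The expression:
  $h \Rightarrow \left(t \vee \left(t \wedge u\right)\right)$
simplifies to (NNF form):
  $t \vee \neg h$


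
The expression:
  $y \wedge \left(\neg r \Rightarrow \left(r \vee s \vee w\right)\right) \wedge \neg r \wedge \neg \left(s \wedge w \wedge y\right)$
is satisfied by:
  {w: True, y: True, r: False, s: False}
  {s: True, y: True, r: False, w: False}


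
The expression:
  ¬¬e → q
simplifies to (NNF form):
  q ∨ ¬e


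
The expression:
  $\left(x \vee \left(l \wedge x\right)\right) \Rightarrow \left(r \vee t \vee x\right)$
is always true.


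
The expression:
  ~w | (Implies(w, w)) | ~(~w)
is always true.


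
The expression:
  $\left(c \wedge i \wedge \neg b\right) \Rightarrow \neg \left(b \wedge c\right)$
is always true.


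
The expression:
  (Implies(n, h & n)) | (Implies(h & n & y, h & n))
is always true.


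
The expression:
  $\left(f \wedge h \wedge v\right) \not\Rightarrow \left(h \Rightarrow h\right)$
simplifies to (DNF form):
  $\text{False}$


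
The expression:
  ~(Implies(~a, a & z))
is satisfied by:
  {a: False}


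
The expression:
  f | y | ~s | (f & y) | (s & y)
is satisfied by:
  {y: True, f: True, s: False}
  {y: True, s: False, f: False}
  {f: True, s: False, y: False}
  {f: False, s: False, y: False}
  {y: True, f: True, s: True}
  {y: True, s: True, f: False}
  {f: True, s: True, y: False}


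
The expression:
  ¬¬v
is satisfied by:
  {v: True}


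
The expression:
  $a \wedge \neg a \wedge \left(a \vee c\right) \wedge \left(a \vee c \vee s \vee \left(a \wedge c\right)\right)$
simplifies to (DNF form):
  $\text{False}$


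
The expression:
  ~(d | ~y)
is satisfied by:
  {y: True, d: False}


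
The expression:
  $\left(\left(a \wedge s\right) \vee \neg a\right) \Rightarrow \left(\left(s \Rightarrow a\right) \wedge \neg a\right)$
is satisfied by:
  {s: False}


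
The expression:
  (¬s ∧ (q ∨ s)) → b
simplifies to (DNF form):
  b ∨ s ∨ ¬q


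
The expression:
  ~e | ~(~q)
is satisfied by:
  {q: True, e: False}
  {e: False, q: False}
  {e: True, q: True}


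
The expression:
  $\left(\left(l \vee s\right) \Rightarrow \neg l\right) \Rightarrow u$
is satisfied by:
  {l: True, u: True}
  {l: True, u: False}
  {u: True, l: False}


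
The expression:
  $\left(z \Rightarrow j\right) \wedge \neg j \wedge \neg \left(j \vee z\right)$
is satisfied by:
  {z: False, j: False}


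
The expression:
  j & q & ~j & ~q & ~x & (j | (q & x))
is never true.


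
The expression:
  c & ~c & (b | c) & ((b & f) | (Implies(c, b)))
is never true.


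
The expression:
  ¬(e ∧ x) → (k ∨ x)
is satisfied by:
  {x: True, k: True}
  {x: True, k: False}
  {k: True, x: False}


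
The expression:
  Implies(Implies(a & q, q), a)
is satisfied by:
  {a: True}


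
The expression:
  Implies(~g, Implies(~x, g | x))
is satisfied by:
  {x: True, g: True}
  {x: True, g: False}
  {g: True, x: False}


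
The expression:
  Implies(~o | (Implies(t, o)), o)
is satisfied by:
  {o: True}


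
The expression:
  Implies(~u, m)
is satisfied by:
  {m: True, u: True}
  {m: True, u: False}
  {u: True, m: False}


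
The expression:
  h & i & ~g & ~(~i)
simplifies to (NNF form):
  h & i & ~g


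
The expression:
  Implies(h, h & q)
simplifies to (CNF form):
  q | ~h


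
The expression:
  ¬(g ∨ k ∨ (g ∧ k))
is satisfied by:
  {g: False, k: False}


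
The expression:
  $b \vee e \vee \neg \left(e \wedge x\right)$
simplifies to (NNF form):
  $\text{True}$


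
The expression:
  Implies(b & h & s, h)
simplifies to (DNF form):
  True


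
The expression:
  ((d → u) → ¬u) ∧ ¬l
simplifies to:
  ¬l ∧ ¬u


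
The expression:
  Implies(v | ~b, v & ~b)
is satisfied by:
  {b: True, v: False}
  {v: True, b: False}


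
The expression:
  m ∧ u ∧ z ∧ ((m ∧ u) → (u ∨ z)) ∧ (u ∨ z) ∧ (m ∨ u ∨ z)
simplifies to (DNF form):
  m ∧ u ∧ z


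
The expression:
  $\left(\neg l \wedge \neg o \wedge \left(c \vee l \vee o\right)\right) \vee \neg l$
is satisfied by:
  {l: False}


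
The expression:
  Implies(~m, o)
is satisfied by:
  {o: True, m: True}
  {o: True, m: False}
  {m: True, o: False}


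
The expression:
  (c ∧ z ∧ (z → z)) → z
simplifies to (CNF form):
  True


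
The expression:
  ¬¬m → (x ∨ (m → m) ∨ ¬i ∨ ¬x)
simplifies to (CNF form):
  True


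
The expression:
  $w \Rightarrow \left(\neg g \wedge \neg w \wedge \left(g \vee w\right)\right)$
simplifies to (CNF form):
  $\neg w$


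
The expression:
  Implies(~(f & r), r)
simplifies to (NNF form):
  r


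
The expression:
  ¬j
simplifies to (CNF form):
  ¬j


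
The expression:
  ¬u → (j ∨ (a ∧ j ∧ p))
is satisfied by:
  {u: True, j: True}
  {u: True, j: False}
  {j: True, u: False}


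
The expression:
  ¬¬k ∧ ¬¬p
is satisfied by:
  {p: True, k: True}


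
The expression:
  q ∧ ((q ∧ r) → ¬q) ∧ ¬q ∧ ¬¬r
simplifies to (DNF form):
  False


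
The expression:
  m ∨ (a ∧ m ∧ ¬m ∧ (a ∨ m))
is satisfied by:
  {m: True}


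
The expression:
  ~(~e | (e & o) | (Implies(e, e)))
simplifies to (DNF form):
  False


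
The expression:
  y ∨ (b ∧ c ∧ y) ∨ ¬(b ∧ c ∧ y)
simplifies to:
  True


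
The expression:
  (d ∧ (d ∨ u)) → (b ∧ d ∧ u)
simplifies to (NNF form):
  (b ∧ u) ∨ ¬d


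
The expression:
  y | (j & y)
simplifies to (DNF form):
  y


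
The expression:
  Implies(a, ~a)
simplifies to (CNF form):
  ~a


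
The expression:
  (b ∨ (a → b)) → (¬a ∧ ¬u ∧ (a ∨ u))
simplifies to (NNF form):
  a ∧ ¬b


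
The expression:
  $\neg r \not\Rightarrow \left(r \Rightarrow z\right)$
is never true.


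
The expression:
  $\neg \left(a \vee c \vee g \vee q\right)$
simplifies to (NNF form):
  $\neg a \wedge \neg c \wedge \neg g \wedge \neg q$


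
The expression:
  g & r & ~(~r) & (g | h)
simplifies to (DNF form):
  g & r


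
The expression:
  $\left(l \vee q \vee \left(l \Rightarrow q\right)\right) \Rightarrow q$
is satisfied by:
  {q: True}


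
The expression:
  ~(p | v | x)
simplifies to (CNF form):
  ~p & ~v & ~x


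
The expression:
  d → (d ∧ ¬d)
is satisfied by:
  {d: False}


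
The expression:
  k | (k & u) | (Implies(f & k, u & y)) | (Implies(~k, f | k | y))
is always true.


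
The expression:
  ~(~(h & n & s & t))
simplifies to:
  h & n & s & t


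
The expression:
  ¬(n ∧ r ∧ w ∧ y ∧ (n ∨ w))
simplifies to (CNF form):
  ¬n ∨ ¬r ∨ ¬w ∨ ¬y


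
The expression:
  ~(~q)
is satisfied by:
  {q: True}


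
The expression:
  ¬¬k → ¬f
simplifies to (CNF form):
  ¬f ∨ ¬k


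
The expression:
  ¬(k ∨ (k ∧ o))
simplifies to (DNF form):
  ¬k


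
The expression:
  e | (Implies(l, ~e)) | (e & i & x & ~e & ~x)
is always true.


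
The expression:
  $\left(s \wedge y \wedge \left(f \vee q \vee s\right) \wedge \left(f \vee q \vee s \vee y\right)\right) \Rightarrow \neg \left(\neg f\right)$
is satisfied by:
  {f: True, s: False, y: False}
  {s: False, y: False, f: False}
  {y: True, f: True, s: False}
  {y: True, s: False, f: False}
  {f: True, s: True, y: False}
  {s: True, f: False, y: False}
  {y: True, s: True, f: True}


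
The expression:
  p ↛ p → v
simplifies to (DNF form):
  True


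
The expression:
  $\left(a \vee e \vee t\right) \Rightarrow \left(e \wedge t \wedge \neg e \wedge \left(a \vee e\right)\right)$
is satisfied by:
  {e: False, t: False, a: False}


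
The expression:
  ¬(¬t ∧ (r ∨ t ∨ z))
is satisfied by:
  {t: True, z: False, r: False}
  {r: True, t: True, z: False}
  {t: True, z: True, r: False}
  {r: True, t: True, z: True}
  {r: False, z: False, t: False}


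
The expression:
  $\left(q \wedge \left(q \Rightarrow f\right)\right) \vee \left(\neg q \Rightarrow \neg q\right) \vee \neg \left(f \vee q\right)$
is always true.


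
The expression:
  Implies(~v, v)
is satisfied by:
  {v: True}


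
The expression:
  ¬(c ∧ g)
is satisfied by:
  {g: False, c: False}
  {c: True, g: False}
  {g: True, c: False}


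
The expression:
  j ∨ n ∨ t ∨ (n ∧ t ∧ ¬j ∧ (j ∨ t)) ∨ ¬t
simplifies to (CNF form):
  True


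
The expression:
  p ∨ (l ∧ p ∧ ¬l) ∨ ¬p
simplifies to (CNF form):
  True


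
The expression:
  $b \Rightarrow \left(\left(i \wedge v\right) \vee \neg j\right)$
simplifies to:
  $\left(i \wedge v\right) \vee \neg b \vee \neg j$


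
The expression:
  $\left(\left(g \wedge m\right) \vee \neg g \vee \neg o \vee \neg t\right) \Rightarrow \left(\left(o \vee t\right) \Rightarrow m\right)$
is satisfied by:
  {m: True, g: True, t: False, o: False}
  {m: True, g: False, t: False, o: False}
  {m: True, o: True, g: True, t: False}
  {m: True, o: True, g: False, t: False}
  {m: True, t: True, g: True, o: False}
  {m: True, t: True, g: False, o: False}
  {m: True, t: True, o: True, g: True}
  {m: True, t: True, o: True, g: False}
  {g: True, m: False, t: False, o: False}
  {m: False, g: False, t: False, o: False}
  {o: True, t: True, g: True, m: False}


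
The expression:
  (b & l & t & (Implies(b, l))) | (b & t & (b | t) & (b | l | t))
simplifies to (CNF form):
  b & t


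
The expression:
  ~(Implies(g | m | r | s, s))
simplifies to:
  ~s & (g | m | r)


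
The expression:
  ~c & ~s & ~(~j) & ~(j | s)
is never true.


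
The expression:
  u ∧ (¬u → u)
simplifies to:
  u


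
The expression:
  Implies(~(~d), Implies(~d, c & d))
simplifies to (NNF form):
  True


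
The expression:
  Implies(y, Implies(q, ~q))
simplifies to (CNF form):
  ~q | ~y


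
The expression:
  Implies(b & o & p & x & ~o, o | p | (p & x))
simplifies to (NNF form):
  True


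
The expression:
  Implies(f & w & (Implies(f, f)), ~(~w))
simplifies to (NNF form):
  True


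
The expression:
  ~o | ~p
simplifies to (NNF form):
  ~o | ~p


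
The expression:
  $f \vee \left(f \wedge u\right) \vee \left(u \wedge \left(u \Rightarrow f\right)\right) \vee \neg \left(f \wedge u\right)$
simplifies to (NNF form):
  $\text{True}$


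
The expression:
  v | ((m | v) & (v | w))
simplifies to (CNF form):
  (m | v) & (v | w)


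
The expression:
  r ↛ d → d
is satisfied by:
  {d: True, r: False}
  {r: False, d: False}
  {r: True, d: True}


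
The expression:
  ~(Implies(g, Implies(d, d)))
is never true.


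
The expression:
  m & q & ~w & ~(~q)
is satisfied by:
  {m: True, q: True, w: False}


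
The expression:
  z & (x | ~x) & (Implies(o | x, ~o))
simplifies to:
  z & ~o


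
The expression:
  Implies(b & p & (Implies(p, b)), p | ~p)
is always true.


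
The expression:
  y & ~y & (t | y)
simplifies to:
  False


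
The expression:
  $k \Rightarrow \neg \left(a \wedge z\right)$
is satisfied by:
  {k: False, z: False, a: False}
  {a: True, k: False, z: False}
  {z: True, k: False, a: False}
  {a: True, z: True, k: False}
  {k: True, a: False, z: False}
  {a: True, k: True, z: False}
  {z: True, k: True, a: False}


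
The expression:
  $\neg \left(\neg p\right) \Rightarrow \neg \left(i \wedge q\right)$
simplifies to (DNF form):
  $\neg i \vee \neg p \vee \neg q$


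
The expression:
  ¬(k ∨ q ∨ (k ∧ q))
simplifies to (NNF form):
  ¬k ∧ ¬q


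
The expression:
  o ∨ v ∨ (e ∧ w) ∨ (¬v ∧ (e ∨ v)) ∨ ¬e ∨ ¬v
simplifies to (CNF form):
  True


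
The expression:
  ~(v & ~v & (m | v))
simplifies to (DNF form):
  True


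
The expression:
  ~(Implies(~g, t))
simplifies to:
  ~g & ~t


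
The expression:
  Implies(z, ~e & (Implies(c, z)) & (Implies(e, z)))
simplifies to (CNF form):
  ~e | ~z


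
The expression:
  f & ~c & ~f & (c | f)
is never true.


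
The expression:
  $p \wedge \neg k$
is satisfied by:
  {p: True, k: False}


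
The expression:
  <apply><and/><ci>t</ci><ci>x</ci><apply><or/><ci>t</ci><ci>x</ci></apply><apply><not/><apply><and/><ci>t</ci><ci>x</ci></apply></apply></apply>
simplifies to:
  <false/>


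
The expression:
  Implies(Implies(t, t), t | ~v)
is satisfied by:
  {t: True, v: False}
  {v: False, t: False}
  {v: True, t: True}


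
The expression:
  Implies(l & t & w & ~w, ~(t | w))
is always true.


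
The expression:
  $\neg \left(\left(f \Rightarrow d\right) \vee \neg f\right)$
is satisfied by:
  {f: True, d: False}


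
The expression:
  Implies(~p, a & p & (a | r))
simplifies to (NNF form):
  p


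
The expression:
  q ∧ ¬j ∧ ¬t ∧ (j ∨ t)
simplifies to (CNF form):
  False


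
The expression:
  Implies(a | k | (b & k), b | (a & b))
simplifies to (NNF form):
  b | (~a & ~k)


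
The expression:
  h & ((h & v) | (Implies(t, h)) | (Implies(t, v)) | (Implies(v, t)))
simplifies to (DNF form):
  h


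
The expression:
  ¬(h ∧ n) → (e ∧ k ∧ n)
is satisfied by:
  {e: True, h: True, k: True, n: True}
  {e: True, h: True, n: True, k: False}
  {h: True, k: True, n: True, e: False}
  {h: True, n: True, k: False, e: False}
  {e: True, k: True, n: True, h: False}


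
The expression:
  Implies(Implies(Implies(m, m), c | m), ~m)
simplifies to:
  ~m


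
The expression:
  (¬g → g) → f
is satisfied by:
  {f: True, g: False}
  {g: False, f: False}
  {g: True, f: True}


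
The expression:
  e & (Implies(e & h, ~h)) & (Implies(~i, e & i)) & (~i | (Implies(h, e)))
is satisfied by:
  {i: True, e: True, h: False}


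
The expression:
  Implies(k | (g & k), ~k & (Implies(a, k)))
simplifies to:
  ~k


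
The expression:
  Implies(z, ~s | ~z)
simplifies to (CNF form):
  ~s | ~z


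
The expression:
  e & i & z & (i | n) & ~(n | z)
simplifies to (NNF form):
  False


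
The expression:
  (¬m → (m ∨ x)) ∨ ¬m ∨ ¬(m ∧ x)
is always true.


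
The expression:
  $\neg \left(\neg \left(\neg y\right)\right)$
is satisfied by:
  {y: False}


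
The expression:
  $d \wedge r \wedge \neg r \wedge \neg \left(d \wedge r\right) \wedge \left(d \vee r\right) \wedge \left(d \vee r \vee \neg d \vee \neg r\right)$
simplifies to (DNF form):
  $\text{False}$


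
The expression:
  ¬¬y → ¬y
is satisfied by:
  {y: False}


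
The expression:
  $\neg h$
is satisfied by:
  {h: False}


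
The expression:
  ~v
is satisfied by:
  {v: False}


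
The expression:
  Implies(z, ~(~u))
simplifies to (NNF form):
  u | ~z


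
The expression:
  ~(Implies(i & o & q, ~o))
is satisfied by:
  {i: True, o: True, q: True}


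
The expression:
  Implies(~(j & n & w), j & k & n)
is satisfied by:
  {j: True, k: True, w: True, n: True}
  {j: True, k: True, n: True, w: False}
  {j: True, w: True, n: True, k: False}


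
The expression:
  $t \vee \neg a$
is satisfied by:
  {t: True, a: False}
  {a: False, t: False}
  {a: True, t: True}


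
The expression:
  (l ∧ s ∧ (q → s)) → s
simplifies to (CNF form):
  True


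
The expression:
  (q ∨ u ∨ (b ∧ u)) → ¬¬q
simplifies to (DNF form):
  q ∨ ¬u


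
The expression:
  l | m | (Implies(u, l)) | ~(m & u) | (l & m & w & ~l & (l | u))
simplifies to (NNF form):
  True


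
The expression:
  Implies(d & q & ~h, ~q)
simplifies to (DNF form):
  h | ~d | ~q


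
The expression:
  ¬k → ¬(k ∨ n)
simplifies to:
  k ∨ ¬n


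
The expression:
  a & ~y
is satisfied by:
  {a: True, y: False}


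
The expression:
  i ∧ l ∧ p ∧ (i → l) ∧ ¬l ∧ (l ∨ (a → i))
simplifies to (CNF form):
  False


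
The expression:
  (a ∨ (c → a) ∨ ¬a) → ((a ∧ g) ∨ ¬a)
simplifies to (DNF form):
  g ∨ ¬a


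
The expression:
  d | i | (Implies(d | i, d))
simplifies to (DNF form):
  True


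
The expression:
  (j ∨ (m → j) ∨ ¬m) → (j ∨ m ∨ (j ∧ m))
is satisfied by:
  {m: True, j: True}
  {m: True, j: False}
  {j: True, m: False}


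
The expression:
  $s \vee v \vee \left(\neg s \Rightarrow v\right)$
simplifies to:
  $s \vee v$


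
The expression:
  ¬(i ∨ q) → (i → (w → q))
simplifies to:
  True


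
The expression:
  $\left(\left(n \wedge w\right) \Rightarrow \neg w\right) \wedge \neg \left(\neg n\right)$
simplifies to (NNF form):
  $n \wedge \neg w$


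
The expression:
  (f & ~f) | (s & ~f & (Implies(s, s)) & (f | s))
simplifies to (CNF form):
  s & ~f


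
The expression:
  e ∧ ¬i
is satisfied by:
  {e: True, i: False}


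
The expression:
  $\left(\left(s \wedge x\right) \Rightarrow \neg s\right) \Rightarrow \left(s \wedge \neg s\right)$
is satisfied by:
  {s: True, x: True}


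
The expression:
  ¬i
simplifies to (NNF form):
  ¬i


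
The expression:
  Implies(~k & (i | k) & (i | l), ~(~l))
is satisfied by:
  {k: True, l: True, i: False}
  {k: True, l: False, i: False}
  {l: True, k: False, i: False}
  {k: False, l: False, i: False}
  {i: True, k: True, l: True}
  {i: True, k: True, l: False}
  {i: True, l: True, k: False}


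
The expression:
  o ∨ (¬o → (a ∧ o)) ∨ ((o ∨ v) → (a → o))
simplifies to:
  o ∨ ¬a ∨ ¬v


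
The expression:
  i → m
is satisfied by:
  {m: True, i: False}
  {i: False, m: False}
  {i: True, m: True}


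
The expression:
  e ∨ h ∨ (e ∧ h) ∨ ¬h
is always true.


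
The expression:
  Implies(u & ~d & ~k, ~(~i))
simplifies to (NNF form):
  d | i | k | ~u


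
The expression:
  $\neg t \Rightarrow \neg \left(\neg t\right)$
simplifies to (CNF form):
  $t$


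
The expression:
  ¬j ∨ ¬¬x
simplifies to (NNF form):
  x ∨ ¬j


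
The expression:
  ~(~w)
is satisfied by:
  {w: True}


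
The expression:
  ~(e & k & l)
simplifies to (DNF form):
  ~e | ~k | ~l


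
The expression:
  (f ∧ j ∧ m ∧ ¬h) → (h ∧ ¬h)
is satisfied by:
  {h: True, m: False, j: False, f: False}
  {f: False, m: False, h: False, j: False}
  {f: True, h: True, m: False, j: False}
  {f: True, m: False, h: False, j: False}
  {j: True, h: True, f: False, m: False}
  {j: True, f: False, m: False, h: False}
  {j: True, f: True, h: True, m: False}
  {j: True, f: True, m: False, h: False}
  {h: True, m: True, j: False, f: False}
  {m: True, j: False, h: False, f: False}
  {f: True, m: True, h: True, j: False}
  {f: True, m: True, j: False, h: False}
  {h: True, m: True, j: True, f: False}
  {m: True, j: True, f: False, h: False}
  {f: True, m: True, j: True, h: True}


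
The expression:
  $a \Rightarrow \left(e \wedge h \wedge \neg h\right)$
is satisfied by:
  {a: False}


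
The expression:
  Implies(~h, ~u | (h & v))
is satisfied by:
  {h: True, u: False}
  {u: False, h: False}
  {u: True, h: True}


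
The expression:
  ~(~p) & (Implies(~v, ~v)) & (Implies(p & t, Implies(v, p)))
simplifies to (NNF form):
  p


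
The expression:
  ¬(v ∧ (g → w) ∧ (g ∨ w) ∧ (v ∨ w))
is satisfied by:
  {w: False, v: False}
  {v: True, w: False}
  {w: True, v: False}


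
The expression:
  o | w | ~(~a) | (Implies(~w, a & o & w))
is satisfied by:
  {a: True, o: True, w: True}
  {a: True, o: True, w: False}
  {a: True, w: True, o: False}
  {a: True, w: False, o: False}
  {o: True, w: True, a: False}
  {o: True, w: False, a: False}
  {w: True, o: False, a: False}


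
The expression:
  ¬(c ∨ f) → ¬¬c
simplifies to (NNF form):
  c ∨ f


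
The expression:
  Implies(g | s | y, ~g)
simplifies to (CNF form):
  ~g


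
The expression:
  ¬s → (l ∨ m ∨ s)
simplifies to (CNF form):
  l ∨ m ∨ s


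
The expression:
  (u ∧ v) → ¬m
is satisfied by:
  {u: False, m: False, v: False}
  {v: True, u: False, m: False}
  {m: True, u: False, v: False}
  {v: True, m: True, u: False}
  {u: True, v: False, m: False}
  {v: True, u: True, m: False}
  {m: True, u: True, v: False}


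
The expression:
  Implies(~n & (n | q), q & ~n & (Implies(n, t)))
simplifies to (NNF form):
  True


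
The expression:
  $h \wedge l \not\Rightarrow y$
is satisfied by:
  {h: True, l: True, y: False}


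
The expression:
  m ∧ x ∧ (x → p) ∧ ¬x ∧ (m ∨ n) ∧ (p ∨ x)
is never true.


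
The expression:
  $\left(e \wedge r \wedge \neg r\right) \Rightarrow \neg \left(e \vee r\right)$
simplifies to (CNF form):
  $\text{True}$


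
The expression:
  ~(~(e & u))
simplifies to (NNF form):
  e & u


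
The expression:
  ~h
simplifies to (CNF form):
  ~h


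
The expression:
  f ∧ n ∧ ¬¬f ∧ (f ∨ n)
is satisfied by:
  {f: True, n: True}


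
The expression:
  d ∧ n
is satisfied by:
  {d: True, n: True}


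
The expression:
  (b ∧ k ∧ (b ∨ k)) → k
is always true.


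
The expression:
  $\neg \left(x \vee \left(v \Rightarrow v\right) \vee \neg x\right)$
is never true.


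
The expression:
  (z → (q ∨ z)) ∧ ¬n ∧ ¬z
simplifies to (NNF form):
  ¬n ∧ ¬z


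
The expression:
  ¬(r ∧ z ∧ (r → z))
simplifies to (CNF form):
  ¬r ∨ ¬z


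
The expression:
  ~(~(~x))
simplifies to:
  ~x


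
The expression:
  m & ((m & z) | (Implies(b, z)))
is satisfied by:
  {m: True, z: True, b: False}
  {m: True, z: False, b: False}
  {m: True, b: True, z: True}


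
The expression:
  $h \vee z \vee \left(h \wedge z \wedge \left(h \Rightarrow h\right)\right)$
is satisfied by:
  {z: True, h: True}
  {z: True, h: False}
  {h: True, z: False}


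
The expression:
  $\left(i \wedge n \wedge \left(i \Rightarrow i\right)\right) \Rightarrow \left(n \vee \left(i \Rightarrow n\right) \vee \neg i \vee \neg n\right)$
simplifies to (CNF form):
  $\text{True}$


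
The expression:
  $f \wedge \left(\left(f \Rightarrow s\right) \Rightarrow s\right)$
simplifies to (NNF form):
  $f$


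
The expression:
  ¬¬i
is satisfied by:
  {i: True}


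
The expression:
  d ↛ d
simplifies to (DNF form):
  False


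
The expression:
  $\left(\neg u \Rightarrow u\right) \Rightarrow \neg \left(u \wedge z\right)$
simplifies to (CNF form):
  $\neg u \vee \neg z$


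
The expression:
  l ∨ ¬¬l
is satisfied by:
  {l: True}


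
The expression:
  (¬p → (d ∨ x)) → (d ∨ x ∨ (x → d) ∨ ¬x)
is always true.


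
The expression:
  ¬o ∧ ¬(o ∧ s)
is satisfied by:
  {o: False}


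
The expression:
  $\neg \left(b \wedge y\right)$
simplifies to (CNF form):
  $\neg b \vee \neg y$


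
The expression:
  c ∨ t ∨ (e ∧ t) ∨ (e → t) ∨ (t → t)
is always true.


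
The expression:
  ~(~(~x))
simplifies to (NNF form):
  ~x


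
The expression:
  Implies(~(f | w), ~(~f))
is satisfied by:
  {w: True, f: True}
  {w: True, f: False}
  {f: True, w: False}


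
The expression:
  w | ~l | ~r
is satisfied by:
  {w: True, l: False, r: False}
  {l: False, r: False, w: False}
  {r: True, w: True, l: False}
  {r: True, l: False, w: False}
  {w: True, l: True, r: False}
  {l: True, w: False, r: False}
  {r: True, l: True, w: True}


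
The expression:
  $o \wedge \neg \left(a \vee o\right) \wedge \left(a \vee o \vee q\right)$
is never true.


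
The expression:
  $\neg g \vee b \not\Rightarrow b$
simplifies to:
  $\neg g$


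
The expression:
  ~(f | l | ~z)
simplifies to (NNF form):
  z & ~f & ~l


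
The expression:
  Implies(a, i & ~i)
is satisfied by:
  {a: False}


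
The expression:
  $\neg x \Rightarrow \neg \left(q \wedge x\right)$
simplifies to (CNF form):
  $\text{True}$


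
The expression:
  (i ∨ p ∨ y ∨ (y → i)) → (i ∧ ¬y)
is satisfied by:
  {i: True, y: False}


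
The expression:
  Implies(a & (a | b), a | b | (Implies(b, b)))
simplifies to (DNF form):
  True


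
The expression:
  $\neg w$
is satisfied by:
  {w: False}


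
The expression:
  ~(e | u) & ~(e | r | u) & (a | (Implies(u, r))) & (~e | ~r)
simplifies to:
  ~e & ~r & ~u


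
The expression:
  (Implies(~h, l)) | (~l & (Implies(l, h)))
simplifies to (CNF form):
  True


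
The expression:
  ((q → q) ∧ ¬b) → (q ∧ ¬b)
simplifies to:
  b ∨ q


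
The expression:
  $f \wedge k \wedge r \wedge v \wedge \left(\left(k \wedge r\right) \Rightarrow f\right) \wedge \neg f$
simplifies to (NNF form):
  $\text{False}$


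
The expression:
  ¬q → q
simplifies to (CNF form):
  q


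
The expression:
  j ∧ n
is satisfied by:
  {j: True, n: True}


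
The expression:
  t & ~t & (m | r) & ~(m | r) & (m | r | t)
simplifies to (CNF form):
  False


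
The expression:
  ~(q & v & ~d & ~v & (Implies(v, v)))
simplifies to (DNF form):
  True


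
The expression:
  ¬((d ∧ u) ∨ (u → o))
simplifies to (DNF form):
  u ∧ ¬d ∧ ¬o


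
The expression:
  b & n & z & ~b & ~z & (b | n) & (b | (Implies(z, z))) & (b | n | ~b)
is never true.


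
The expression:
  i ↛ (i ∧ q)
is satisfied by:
  {i: True, q: False}


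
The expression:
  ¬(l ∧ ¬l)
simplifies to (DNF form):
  True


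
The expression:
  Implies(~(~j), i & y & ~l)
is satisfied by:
  {y: True, i: True, l: False, j: False}
  {y: True, l: False, i: False, j: False}
  {i: True, y: False, l: False, j: False}
  {y: False, l: False, i: False, j: False}
  {y: True, l: True, i: True, j: False}
  {y: True, l: True, i: False, j: False}
  {l: True, i: True, y: False, j: False}
  {l: True, y: False, i: False, j: False}
  {j: True, y: True, i: True, l: False}


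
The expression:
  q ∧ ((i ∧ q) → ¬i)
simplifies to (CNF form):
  q ∧ ¬i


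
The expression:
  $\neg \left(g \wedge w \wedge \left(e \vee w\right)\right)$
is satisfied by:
  {w: False, g: False}
  {g: True, w: False}
  {w: True, g: False}


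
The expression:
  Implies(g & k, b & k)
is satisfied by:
  {b: True, g: False, k: False}
  {g: False, k: False, b: False}
  {b: True, k: True, g: False}
  {k: True, g: False, b: False}
  {b: True, g: True, k: False}
  {g: True, b: False, k: False}
  {b: True, k: True, g: True}


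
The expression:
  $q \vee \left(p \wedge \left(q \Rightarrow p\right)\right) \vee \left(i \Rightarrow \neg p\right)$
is always true.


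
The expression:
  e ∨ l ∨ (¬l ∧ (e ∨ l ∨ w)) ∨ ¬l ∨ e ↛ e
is always true.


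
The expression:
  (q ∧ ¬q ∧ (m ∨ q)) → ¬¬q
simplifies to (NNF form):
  True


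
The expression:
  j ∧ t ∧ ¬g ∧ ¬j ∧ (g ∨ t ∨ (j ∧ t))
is never true.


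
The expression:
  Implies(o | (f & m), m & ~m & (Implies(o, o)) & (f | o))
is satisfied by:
  {o: False, m: False, f: False}
  {f: True, o: False, m: False}
  {m: True, o: False, f: False}


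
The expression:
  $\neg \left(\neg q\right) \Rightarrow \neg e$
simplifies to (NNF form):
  $\neg e \vee \neg q$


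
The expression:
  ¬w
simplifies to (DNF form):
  ¬w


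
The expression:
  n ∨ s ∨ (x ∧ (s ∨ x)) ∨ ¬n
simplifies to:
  True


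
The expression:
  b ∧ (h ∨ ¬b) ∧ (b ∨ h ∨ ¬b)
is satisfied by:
  {h: True, b: True}


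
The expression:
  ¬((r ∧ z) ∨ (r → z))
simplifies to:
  r ∧ ¬z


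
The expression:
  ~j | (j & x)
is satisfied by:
  {x: True, j: False}
  {j: False, x: False}
  {j: True, x: True}


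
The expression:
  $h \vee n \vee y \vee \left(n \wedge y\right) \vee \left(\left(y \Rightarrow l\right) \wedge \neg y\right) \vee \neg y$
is always true.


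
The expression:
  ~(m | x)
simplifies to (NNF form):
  ~m & ~x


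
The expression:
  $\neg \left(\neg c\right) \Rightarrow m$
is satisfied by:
  {m: True, c: False}
  {c: False, m: False}
  {c: True, m: True}


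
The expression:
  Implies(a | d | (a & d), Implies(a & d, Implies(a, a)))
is always true.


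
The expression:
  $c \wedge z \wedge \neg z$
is never true.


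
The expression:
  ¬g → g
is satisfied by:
  {g: True}


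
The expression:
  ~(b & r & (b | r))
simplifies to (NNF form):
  ~b | ~r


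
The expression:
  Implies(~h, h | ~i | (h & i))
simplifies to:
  h | ~i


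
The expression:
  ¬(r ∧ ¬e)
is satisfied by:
  {e: True, r: False}
  {r: False, e: False}
  {r: True, e: True}


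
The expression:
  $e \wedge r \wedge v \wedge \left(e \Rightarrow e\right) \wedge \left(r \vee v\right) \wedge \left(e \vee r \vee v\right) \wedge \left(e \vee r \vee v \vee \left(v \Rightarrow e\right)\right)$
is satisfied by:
  {r: True, e: True, v: True}


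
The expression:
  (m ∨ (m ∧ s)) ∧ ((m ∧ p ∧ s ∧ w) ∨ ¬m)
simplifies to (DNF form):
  m ∧ p ∧ s ∧ w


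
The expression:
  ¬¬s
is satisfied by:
  {s: True}


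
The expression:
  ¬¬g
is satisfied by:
  {g: True}


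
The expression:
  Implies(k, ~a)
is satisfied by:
  {k: False, a: False}
  {a: True, k: False}
  {k: True, a: False}


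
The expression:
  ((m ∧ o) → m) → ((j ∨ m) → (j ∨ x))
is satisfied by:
  {x: True, j: True, m: False}
  {x: True, j: False, m: False}
  {j: True, x: False, m: False}
  {x: False, j: False, m: False}
  {x: True, m: True, j: True}
  {x: True, m: True, j: False}
  {m: True, j: True, x: False}


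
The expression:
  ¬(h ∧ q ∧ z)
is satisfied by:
  {h: False, q: False, z: False}
  {z: True, h: False, q: False}
  {q: True, h: False, z: False}
  {z: True, q: True, h: False}
  {h: True, z: False, q: False}
  {z: True, h: True, q: False}
  {q: True, h: True, z: False}


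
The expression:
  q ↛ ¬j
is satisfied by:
  {j: True, q: True}


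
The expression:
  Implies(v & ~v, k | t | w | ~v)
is always true.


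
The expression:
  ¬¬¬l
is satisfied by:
  {l: False}


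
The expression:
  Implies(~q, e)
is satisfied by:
  {q: True, e: True}
  {q: True, e: False}
  {e: True, q: False}


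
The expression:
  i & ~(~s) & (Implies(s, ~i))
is never true.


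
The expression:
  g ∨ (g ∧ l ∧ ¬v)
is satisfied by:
  {g: True}


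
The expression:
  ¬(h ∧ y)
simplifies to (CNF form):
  ¬h ∨ ¬y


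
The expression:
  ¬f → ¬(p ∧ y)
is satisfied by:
  {f: True, p: False, y: False}
  {p: False, y: False, f: False}
  {y: True, f: True, p: False}
  {y: True, p: False, f: False}
  {f: True, p: True, y: False}
  {p: True, f: False, y: False}
  {y: True, p: True, f: True}


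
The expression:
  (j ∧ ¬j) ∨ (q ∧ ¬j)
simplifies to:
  q ∧ ¬j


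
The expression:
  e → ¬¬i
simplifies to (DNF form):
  i ∨ ¬e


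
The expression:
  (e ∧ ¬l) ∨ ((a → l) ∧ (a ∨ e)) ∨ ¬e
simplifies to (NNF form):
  True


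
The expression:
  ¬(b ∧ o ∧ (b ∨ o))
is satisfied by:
  {o: False, b: False}
  {b: True, o: False}
  {o: True, b: False}


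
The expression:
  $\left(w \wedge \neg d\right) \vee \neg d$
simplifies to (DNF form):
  $\neg d$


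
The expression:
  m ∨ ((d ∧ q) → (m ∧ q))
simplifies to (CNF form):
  m ∨ ¬d ∨ ¬q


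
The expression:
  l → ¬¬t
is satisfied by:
  {t: True, l: False}
  {l: False, t: False}
  {l: True, t: True}


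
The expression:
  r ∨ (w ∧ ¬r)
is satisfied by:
  {r: True, w: True}
  {r: True, w: False}
  {w: True, r: False}


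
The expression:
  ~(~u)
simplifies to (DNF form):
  u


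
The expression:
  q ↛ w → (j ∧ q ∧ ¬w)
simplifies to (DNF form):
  j ∨ w ∨ ¬q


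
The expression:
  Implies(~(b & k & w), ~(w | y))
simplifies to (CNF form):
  (b | ~w) & (k | ~w) & (w | ~y)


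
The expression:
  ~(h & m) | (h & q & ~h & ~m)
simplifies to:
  ~h | ~m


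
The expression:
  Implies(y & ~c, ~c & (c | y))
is always true.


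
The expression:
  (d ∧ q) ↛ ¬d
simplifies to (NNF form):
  d ∧ q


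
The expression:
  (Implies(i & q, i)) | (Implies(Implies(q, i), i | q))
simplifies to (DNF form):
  True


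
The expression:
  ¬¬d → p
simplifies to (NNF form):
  p ∨ ¬d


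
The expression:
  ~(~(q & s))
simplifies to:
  q & s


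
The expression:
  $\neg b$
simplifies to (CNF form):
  $\neg b$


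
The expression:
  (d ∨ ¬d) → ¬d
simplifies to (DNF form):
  ¬d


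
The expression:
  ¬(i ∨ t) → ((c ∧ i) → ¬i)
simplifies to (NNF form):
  True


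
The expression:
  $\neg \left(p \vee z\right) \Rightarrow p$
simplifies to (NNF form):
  $p \vee z$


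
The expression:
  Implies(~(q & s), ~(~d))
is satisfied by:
  {d: True, s: True, q: True}
  {d: True, s: True, q: False}
  {d: True, q: True, s: False}
  {d: True, q: False, s: False}
  {s: True, q: True, d: False}


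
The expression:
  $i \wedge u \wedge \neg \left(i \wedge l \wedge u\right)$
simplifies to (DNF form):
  $i \wedge u \wedge \neg l$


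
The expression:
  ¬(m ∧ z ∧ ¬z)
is always true.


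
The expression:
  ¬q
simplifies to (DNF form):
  ¬q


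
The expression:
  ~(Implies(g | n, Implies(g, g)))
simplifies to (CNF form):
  False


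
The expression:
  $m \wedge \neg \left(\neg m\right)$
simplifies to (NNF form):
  $m$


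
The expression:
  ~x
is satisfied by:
  {x: False}


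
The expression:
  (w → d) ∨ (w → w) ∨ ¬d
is always true.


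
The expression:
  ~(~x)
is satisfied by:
  {x: True}


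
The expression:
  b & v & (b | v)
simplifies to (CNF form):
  b & v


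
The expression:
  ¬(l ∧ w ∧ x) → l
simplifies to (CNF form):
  l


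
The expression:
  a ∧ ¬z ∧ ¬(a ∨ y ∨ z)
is never true.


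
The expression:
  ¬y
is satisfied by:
  {y: False}


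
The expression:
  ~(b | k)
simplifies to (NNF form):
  ~b & ~k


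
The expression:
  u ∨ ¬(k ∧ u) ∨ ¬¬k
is always true.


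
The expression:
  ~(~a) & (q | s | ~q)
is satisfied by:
  {a: True}


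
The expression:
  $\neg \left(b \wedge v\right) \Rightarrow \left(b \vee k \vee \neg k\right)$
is always true.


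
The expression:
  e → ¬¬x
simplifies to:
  x ∨ ¬e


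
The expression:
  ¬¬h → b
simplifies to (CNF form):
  b ∨ ¬h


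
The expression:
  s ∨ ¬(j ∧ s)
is always true.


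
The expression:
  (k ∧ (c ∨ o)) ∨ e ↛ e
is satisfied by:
  {k: True, o: True, c: True}
  {k: True, o: True, c: False}
  {k: True, c: True, o: False}
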